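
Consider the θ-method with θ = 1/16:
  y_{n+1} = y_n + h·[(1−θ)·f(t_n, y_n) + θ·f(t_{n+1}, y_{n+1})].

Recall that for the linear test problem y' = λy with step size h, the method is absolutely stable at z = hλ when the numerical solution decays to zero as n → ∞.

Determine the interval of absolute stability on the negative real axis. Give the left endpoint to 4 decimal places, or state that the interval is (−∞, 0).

Test eqn y'=λy, z=hλ:
  y_{n+1} = y_n + z·[15/16·y_n + 1/16·y_{n+1}] ⇒ (1 − 1/16z)y_{n+1} = (1 + 15/16z)y_n
  Hence R(z) = (1 + 15/16z)/(1 − 1/16z).

Boundary: |R(x)|=1, x<0.
x=-1.02: |R|=0.0411
R=−1: 1+15/16x = −1+1/16x ⇒ -7/8x=2 ⇒ x=2/(-7/8)=-2.2857
Confirm numerically:
  x=-1.872: |R|=0.67592 <1
  x=-1.780: |R|=0.60180 <1
  x=-1.305: |R|=0.20659 <1
  x=-2.375: |R|=1.06803 >1
  x=-2.341: |R|=1.04220 >1
  x=-2.307: |R|=1.01628 >1
So |R|<1 on (-2.2857, 0).

(-2.2857, 0).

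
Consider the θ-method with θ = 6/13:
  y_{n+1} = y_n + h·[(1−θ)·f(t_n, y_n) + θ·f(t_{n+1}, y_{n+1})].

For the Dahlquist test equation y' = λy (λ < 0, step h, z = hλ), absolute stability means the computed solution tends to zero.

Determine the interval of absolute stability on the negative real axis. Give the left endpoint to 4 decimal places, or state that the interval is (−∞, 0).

z∈(-26.0000,0).

With y'=λy (z=hλ):
  y_{n+1} = y_n + z·[7/13·y_n + 6/13·y_{n+1}] ⇒ (1 − 6/13z)y_{n+1} = (1 + 7/13z)y_n
  so R(z) = (1 + 7/13z)/(1 − 6/13z).

Solve |R(x)|<1 on ℝ⁻.
x=-0.82: |R|=0.4051
R=−1: 1+7/13x = −1+6/13x ⇒ -1/13x=2 ⇒ x=2/(-1/13)=-26.0000
Confirm numerically:
  x=-18.902: |R|=0.94385 <1
  x=-18.161: |R|=0.93573 <1
  x=-14.032: |R|=0.87686 <1
  x=-10.943: |R|=0.80858 <1
  x=-26.557: |R|=1.00323 >1
  x=-26.521: |R|=1.00303 >1
  x=-26.317: |R|=1.00185 >1
Stable set (-26.0000, 0).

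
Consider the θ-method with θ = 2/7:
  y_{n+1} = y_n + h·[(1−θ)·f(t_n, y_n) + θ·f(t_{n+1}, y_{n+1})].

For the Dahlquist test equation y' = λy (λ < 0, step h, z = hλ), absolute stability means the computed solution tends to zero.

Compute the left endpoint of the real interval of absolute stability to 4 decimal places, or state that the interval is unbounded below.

Test eqn y'=λy, z=hλ:
  y_{n+1} = y_n + z·[5/7·y_n + 2/7·y_{n+1}] ⇒ (1 − 2/7z)y_{n+1} = (1 + 5/7z)y_n
  R(z) = (1 + 5/7z)/(1 − 2/7z).

Boundary: |R(x)|=1, x<0.
x=-1.02: |R|=0.2102
R=−1: 1+5/7x = −1+2/7x ⇒ -3/7x=2 ⇒ x=2/(-3/7)=-4.6667
Confirm numerically:
  x=-4.083: |R|=0.88454 <1
  x=-3.883: |R|=0.84078 <1
  x=-2.710: |R|=0.52738 <1
  x=-4.940: |R|=1.04858 >1
  x=-4.768: |R|=1.01838 >1
So |R|<1 on (-4.6667, 0).

left endpoint -4.6667.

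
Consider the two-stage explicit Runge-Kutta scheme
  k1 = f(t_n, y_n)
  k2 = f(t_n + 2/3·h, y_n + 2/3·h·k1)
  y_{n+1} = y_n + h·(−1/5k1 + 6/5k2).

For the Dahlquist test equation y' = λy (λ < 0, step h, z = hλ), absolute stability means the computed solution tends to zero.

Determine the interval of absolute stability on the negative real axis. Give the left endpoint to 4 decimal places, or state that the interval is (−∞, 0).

z∈(-1.2500,0).

Test eqn y'=λy, z=hλ:
  k1=λy_n ⇒ h·k1=z·y_n;  k2=λ(1+2/3z)y_n ⇒ h·k2=z(1+2/3z)y_n
  y_{n+1}/y_n = 1 − 1/5z + 6/5z(1+2/3z) = 1 + z + 4/5z²
  R(z) = 1 + z + 4/5z².

Solve |R(x)|<1 on ℝ⁻.
x=-1.31: |R|=1.0629
R=1: x+4/5x²=0 ⇒ x=−5/4=-1.2500; min R=1−1/(4·4/5)=0.6875>−1
Confirm numerically:
  x=-0.980: |R|=0.78832 <1
  x=-0.833: |R|=0.72211 <1
  x=-0.621: |R|=0.68751 <1
  x=-1.464: |R|=1.25064 >1
  x=-1.371: |R|=1.13271 >1
  x=-1.285: |R|=1.03598 >1
So |R|<1 on (-1.2500, 0).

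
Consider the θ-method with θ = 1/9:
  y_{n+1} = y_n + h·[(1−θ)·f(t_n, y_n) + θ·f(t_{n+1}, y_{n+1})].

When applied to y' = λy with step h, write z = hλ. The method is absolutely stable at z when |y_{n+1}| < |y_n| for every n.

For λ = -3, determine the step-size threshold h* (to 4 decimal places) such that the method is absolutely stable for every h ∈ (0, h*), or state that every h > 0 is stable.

Set f=λy, z=hλ:
  y_{n+1} = y_n + z·[8/9·y_n + 1/9·y_{n+1}] ⇒ (1 − 1/9z)y_{n+1} = (1 + 8/9z)y_n
  R(z) = (1 + 8/9z)/(1 − 1/9z).

Solve |R(x)|<1 on ℝ⁻.
x=-0.77: |R|=0.2907
R=−1: 1+8/9x = −1+1/9x ⇒ -7/9x=2 ⇒ x=2/(-7/9)=-2.5714
Confirm numerically:
  x=-2.478: |R|=0.94302 <1
  x=-1.525: |R|=0.30404 <1
  x=-1.446: |R|=0.24584 <1
  x=-3.143: |R|=1.32949 >1
  x=-2.945: |R|=1.21892 >1
  x=-2.907: |R|=1.19728 >1
So |R|<1 on (-2.5714, 0).

(-2.5714,0); λ=-3 ⇒ h* = (18/7)/3 = 0.8571.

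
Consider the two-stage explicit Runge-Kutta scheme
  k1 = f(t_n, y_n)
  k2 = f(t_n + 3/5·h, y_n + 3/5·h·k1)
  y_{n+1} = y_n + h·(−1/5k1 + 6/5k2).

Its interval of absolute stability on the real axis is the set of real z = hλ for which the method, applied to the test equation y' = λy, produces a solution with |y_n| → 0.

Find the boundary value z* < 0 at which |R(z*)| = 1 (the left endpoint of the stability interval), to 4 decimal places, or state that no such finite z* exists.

Test eqn y'=λy, z=hλ:
  k1=λy_n ⇒ h·k1=z·y_n;  k2=λ(1+3/5z)y_n ⇒ h·k2=z(1+3/5z)y_n
  y_{n+1}/y_n = 1 − 1/5z + 6/5z(1+3/5z) = 1 + z + 18/25z²
  Hence R(z) = 1 + z + 18/25z².

Need |R(x)|<1, x<0.
x=-0.77: |R|=0.6569
R=1: x+18/25x²=0 ⇒ x=−25/18=-1.3889; min R=1−1/(4·18/25)=0.6528>−1
Confirm numerically:
  x=-1.280: |R|=0.89965 <1
  x=-0.787: |R|=0.65895 <1
  x=-0.682: |R|=0.65289 <1
  x=-1.926: |R|=1.74482 >1
  x=-1.840: |R|=1.59763 >1
  x=-1.789: |R|=1.51538 >1
Stable set (-1.3889, 0).

left endpoint -1.3889.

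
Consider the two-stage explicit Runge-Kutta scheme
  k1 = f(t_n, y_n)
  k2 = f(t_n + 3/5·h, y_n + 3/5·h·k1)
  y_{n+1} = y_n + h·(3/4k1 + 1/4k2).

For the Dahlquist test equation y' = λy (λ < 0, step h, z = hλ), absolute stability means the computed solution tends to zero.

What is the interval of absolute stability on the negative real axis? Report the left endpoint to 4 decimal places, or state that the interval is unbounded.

z∈(-6.6667,0).

Test eqn y'=λy, z=hλ:
  k1=λy_n ⇒ h·k1=z·y_n;  k2=λ(1+3/5z)y_n ⇒ h·k2=z(1+3/5z)y_n
  y_{n+1}/y_n = 1 + 3/4z + 1/4z(1+3/5z) = 1 + z + 3/20z²
  Hence R(z) = 1 + z + 3/20z².

Boundary: |R(x)|=1, x<0.
x=-1.35: |R|=0.0766
R=1: x+3/20x²=0 ⇒ x=−20/3=-6.6667; min R=1−1/(4·3/20)=-0.6667>−1
Confirm numerically:
  x=-5.732: |R|=0.19637 <1
  x=-4.706: |R|=0.38403 <1
  x=-4.448: |R|=0.48029 <1
  x=-3.296: |R|=0.66646 <1
  x=-7.163: |R|=1.53329 >1
  x=-7.092: |R|=1.45247 >1
  x=-7.036: |R|=1.38979 >1
So |R|<1 on (-6.6667, 0).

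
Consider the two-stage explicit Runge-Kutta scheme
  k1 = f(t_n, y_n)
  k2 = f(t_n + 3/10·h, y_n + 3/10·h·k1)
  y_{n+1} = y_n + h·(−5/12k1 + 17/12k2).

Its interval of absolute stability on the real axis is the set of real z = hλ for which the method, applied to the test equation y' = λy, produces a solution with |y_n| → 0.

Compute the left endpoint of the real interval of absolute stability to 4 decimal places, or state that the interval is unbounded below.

z* = -2.3529.

With y'=λy (z=hλ):
  k1=λy_n ⇒ h·k1=z·y_n;  k2=λ(1+3/10z)y_n ⇒ h·k2=z(1+3/10z)y_n
  y_{n+1}/y_n = 1 − 5/12z + 17/12z(1+3/10z) = 1 + z + 17/40z²
  so R(z) = 1 + z + 17/40z².

Need |R(x)|<1, x<0.
x=-1.58: |R|=0.4810
R=1: x+17/40x²=0 ⇒ x=−40/17=-2.3529; min R=1−1/(4·17/40)=0.4118>−1
Confirm numerically:
  x=-1.951: |R|=0.66672 <1
  x=-1.947: |R|=0.66409 <1
  x=-1.557: |R|=0.47331 <1
  x=-2.827: |R|=1.56957 >1
  x=-2.443: |R|=1.09351 >1
  x=-2.423: |R|=1.07214 >1
Stable set (-2.3529, 0).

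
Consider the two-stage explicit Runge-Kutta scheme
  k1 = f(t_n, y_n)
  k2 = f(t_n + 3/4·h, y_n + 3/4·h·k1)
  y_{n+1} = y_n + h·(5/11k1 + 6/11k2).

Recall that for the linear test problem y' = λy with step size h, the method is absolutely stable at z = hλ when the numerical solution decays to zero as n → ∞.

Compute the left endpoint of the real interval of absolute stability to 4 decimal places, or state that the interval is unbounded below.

z* = -2.4444.

Set f=λy, z=hλ:
  k1=λy_n ⇒ h·k1=z·y_n;  k2=λ(1+3/4z)y_n ⇒ h·k2=z(1+3/4z)y_n
  y_{n+1}/y_n = 1 + 5/11z + 6/11z(1+3/4z) = 1 + z + 9/22z²
  Hence R(z) = 1 + z + 9/22z².

Need |R(x)|<1, x<0.
x=-1.44: |R|=0.4083
R=1: x+9/22x²=0 ⇒ x=−22/9=-2.4444; min R=1−1/(4·9/22)=0.3889>−1
Confirm numerically:
  x=-1.585: |R|=0.44273 <1
  x=-1.039: |R|=0.40262 <1
  x=-1.017: |R|=0.40612 <1
  x=-2.664: |R|=1.23928 >1
  x=-2.653: |R|=1.22635 >1
Interval (-2.4444, 0).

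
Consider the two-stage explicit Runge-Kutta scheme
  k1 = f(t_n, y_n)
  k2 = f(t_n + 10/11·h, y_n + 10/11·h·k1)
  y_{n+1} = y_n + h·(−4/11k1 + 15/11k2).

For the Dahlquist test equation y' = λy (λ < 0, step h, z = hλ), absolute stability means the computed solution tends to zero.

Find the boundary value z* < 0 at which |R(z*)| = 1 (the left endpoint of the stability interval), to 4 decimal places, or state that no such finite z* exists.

z* = -0.8067.

With y'=λy (z=hλ):
  k1=λy_n ⇒ h·k1=z·y_n;  k2=λ(1+10/11z)y_n ⇒ h·k2=z(1+10/11z)y_n
  y_{n+1}/y_n = 1 − 4/11z + 15/11z(1+10/11z) = 1 + z + 150/121z²
  Hence R(z) = 1 + z + 150/121z².

Boundary: |R(x)|=1, x<0.
x=-0.85: |R|=1.0457
R=1: x+150/121x²=0 ⇒ x=−121/150=-0.8067; min R=1−1/(4·150/121)=0.7983>−1
Confirm numerically:
  x=-0.603: |R|=0.84775 <1
  x=-0.600: |R|=0.84628 <1
  x=-0.533: |R|=0.81918 <1
  x=-0.473: |R|=0.80435 <1
  x=-0.970: |R|=1.19640 >1
  x=-0.846: |R|=1.04125 >1
So |R|<1 on (-0.8067, 0).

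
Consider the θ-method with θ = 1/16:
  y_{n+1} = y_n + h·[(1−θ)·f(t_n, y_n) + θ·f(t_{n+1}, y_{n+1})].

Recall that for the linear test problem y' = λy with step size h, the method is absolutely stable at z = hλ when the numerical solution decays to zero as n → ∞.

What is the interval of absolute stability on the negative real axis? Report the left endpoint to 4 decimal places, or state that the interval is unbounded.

Set f=λy, z=hλ:
  y_{n+1} = y_n + z·[15/16·y_n + 1/16·y_{n+1}] ⇒ (1 − 1/16z)y_{n+1} = (1 + 15/16z)y_n
  R(z) = (1 + 15/16z)/(1 − 1/16z).

Solve |R(x)|<1 on ℝ⁻.
x=-1.57: |R|=0.4297
R=−1: 1+15/16x = −1+1/16x ⇒ -7/8x=2 ⇒ x=2/(-7/8)=-2.2857
Confirm numerically:
  x=-1.995: |R|=0.77383 <1
  x=-1.291: |R|=0.19461 <1
  x=-1.132: |R|=0.05720 <1
  x=-2.784: |R|=1.37138 >1
  x=-2.552: |R|=1.20095 >1
Interval (-2.2857, 0).

(-2.2857, 0).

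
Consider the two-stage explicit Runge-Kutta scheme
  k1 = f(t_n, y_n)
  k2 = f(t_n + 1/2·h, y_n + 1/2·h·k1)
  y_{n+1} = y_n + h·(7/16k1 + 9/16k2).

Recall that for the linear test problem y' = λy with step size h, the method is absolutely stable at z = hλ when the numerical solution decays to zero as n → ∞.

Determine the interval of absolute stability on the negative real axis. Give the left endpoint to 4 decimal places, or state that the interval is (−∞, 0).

Test eqn y'=λy, z=hλ:
  k1=λy_n ⇒ h·k1=z·y_n;  k2=λ(1+1/2z)y_n ⇒ h·k2=z(1+1/2z)y_n
  y_{n+1}/y_n = 1 + 7/16z + 9/16z(1+1/2z) = 1 + z + 9/32z²
  so R(z) = 1 + z + 9/32z².

Find x<0 with |R(x)|<1.
x=-1.46: |R|=0.1395
R=1: x+9/32x²=0 ⇒ x=−32/9=-3.5556; min R=1−1/(4·9/32)=0.1111>−1
Confirm numerically:
  x=-3.017: |R|=0.54302 <1
  x=-1.606: |R|=0.11941 <1
  x=-1.507: |R|=0.13173 <1
  x=-4.094: |R|=1.61999 >1
  x=-3.675: |R|=1.12346 >1
Interval (-3.5556, 0).

(-3.5556, 0).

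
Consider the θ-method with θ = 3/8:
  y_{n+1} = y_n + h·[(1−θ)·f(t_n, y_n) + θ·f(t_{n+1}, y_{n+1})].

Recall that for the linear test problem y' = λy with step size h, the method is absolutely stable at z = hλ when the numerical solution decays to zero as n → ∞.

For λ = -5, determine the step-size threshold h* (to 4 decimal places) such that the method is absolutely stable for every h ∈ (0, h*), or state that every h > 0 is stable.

With y'=λy (z=hλ):
  y_{n+1} = y_n + z·[5/8·y_n + 3/8·y_{n+1}] ⇒ (1 − 3/8z)y_{n+1} = (1 + 5/8z)y_n
  so R(z) = (1 + 5/8z)/(1 − 3/8z).

Boundary: |R(x)|=1, x<0.
x=-1.58: |R|=0.0078
R=−1: 1+5/8x = −1+3/8x ⇒ -1/4x=2 ⇒ x=2/(-1/4)=-8.0000
Confirm numerically:
  x=-7.709: |R|=0.98130 <1
  x=-6.048: |R|=0.85067 <1
  x=-5.128: |R|=0.75436 <1
  x=-4.569: |R|=0.68388 <1
  x=-8.590: |R|=1.03494 >1
  x=-8.115: |R|=1.00711 >1
Interval (-8.0000, 0).

(-8.0000,0); λ=-5 ⇒ h* = (8)/5 = 1.6000.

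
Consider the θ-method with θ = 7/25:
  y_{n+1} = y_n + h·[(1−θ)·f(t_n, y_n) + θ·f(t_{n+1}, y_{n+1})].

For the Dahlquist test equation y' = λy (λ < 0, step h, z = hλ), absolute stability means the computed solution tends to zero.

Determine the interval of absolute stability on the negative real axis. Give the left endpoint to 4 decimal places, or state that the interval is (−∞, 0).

Test eqn y'=λy, z=hλ:
  y_{n+1} = y_n + z·[18/25·y_n + 7/25·y_{n+1}] ⇒ (1 − 7/25z)y_{n+1} = (1 + 18/25z)y_n
  R(z) = (1 + 18/25z)/(1 − 7/25z).

Solve |R(x)|<1 on ℝ⁻.
x=-0.83: |R|=0.3265
R=−1: 1+18/25x = −1+7/25x ⇒ -11/25x=2 ⇒ x=2/(-11/25)=-4.5455
Confirm numerically:
  x=-3.730: |R|=0.82450 <1
  x=-3.572: |R|=0.78586 <1
  x=-3.526: |R|=0.77428 <1
  x=-5.068: |R|=1.09505 >1
  x=-5.038: |R|=1.08990 >1
  x=-4.697: |R|=1.02880 >1
So |R|<1 on (-4.5455, 0).

z∈(-4.5455,0).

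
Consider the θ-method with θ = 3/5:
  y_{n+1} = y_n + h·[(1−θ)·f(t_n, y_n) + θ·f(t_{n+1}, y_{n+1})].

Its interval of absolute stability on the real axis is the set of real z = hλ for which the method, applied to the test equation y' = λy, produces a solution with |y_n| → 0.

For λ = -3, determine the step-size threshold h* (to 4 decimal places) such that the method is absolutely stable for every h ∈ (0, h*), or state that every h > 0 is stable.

unbounded; (−∞, 0). Any h>0 works for λ=-3.

Test eqn y'=λy, z=hλ:
  y_{n+1} = y_n + z·[2/5·y_n + 3/5·y_{n+1}] ⇒ (1 − 3/5z)y_{n+1} = (1 + 2/5z)y_n
  so R(z) = (1 + 2/5z)/(1 − 3/5z).

Need |R(x)|<1, x<0.
x=-0.69: |R|=0.5120
x=-2: |R|=0.0909
x=-10: |R|=0.4286
x=-100: |R|=0.6393
θ=3/5≥1/2 ⇒ |1+2/5x|<|1−3/5x| ∀x<0 ⇒ interval (−∞,0).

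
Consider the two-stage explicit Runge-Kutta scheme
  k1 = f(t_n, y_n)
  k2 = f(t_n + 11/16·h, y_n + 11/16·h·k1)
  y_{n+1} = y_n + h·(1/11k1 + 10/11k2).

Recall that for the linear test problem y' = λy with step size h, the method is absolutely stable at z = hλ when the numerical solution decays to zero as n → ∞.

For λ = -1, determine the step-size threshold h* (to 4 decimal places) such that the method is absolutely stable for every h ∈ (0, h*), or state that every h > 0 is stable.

With y'=λy (z=hλ):
  k1=λy_n ⇒ h·k1=z·y_n;  k2=λ(1+11/16z)y_n ⇒ h·k2=z(1+11/16z)y_n
  y_{n+1}/y_n = 1 + 1/11z + 10/11z(1+11/16z) = 1 + z + 5/8z²
  Hence R(z) = 1 + z + 5/8z².

Find x<0 with |R(x)|<1.
x=-0.81: |R|=0.6001
R=1: x+5/8x²=0 ⇒ x=−8/5=-1.6000; min R=1−1/(4·5/8)=0.6000>−1
Confirm numerically:
  x=-1.401: |R|=0.82575 <1
  x=-1.194: |R|=0.69702 <1
  x=-0.876: |R|=0.60361 <1
  x=-0.841: |R|=0.60105 <1
  x=-2.115: |R|=1.68077 >1
  x=-1.849: |R|=1.28775 >1
  x=-1.826: |R|=1.25792 >1
Stable set (-1.6000, 0).

(-1.6000,0); λ=-1 ⇒ h* = (8/5)/1 = 1.6000.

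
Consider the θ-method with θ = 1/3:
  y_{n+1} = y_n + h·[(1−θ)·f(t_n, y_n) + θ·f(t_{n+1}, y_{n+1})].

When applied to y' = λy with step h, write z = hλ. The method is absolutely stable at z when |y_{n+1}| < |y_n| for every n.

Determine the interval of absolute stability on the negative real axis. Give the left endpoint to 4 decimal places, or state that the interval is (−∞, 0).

Set f=λy, z=hλ:
  y_{n+1} = y_n + z·[2/3·y_n + 1/3·y_{n+1}] ⇒ (1 − 1/3z)y_{n+1} = (1 + 2/3z)y_n
  so R(z) = (1 + 2/3z)/(1 − 1/3z).

Boundary: |R(x)|=1, x<0.
x=-1.16: |R|=0.1635
R=−1: 1+2/3x = −1+1/3x ⇒ -1/3x=2 ⇒ x=2/(-1/3)=-6.0000
Confirm numerically:
  x=-5.079: |R|=0.88600 <1
  x=-4.868: |R|=0.85613 <1
  x=-4.390: |R|=0.78214 <1
  x=-6.533: |R|=1.05591 >1
  x=-6.155: |R|=1.01693 >1
Interval (-6.0000, 0).

(-6.0000, 0).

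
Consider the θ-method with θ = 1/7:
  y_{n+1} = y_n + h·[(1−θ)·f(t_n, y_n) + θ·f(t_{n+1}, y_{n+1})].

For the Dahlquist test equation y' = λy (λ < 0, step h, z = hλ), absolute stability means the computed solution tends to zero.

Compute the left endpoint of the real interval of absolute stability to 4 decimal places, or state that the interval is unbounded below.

left endpoint -2.8000.

Test eqn y'=λy, z=hλ:
  y_{n+1} = y_n + z·[6/7·y_n + 1/7·y_{n+1}] ⇒ (1 − 1/7z)y_{n+1} = (1 + 6/7z)y_n
  Hence R(z) = (1 + 6/7z)/(1 − 1/7z).

Need |R(x)|<1, x<0.
x=-0.68: |R|=0.3802
R=−1: 1+6/7x = −1+1/7x ⇒ -5/7x=2 ⇒ x=2/(-5/7)=-2.8000
Confirm numerically:
  x=-2.461: |R|=0.82084 <1
  x=-2.252: |R|=0.70385 <1
  x=-1.240: |R|=0.05340 <1
  x=-3.341: |R|=1.26158 >1
  x=-3.294: |R|=1.23995 >1
  x=-2.904: |R|=1.05250 >1
Stable set (-2.8000, 0).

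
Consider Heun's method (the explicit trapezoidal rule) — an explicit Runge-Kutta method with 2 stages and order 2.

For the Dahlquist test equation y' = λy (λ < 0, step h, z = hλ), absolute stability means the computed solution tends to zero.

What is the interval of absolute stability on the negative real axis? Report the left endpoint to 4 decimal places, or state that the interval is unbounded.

With y'=λy (z=hλ):
  order 2, 2-stage ⇒ R(z)=1+z+z^2/2
  (e.g. R(-1.22)=0.52420, |R|=0.52420)

Need |R(x)|<1, x<0.
x=-1.22: |R|=0.5242
|R(-1.9)|=0.9050 |R(-1.64)|=0.7048 |R(-0.6)|=0.5800
Bisect:
  x_lo=-2.8797 |R|=2.2666  x_hi=-0.3089 |R|=0.7388
  mid=-1.59430 |R|=0.67660 →hi
  mid=-2.23699 |R|=1.26507 →lo
  mid=-1.91564 |R|=0.91920 →hi
  mid=-2.07631 |R|=1.07923 →lo
  mid=-1.99598 |R|=0.99599 →hi
  mid=-2.03615 |R|=1.03680 →lo
  mid=-2.01606 |R|=1.01619 →lo
  ...
  [-2.00006,-1.99990] ⇒ x*=-2.0000
Stable set (-2.0000, 0).

z∈(-2.0000,0).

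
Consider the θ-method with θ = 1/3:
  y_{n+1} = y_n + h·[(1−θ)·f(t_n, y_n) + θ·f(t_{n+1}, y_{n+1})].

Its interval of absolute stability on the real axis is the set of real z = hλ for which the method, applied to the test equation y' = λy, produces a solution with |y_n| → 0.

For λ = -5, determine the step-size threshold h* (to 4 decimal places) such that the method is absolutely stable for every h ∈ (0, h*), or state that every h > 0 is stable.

Set f=λy, z=hλ:
  y_{n+1} = y_n + z·[2/3·y_n + 1/3·y_{n+1}] ⇒ (1 − 1/3z)y_{n+1} = (1 + 2/3z)y_n
  Hence R(z) = (1 + 2/3z)/(1 − 1/3z).

Boundary: |R(x)|=1, x<0.
x=-0.6: |R|=0.5000
R=−1: 1+2/3x = −1+1/3x ⇒ -1/3x=2 ⇒ x=2/(-1/3)=-6.0000
Confirm numerically:
  x=-5.907: |R|=0.98956 <1
  x=-4.832: |R|=0.85087 <1
  x=-4.667: |R|=0.82614 <1
  x=-2.709: |R|=0.42354 <1
  x=-6.503: |R|=1.05293 >1
  x=-6.184: |R|=1.02003 >1
  x=-6.054: |R|=1.00596 >1
Interval (-6.0000, 0).

(-6.0000,0); λ=-5 ⇒ h* = (6)/5 = 1.2000.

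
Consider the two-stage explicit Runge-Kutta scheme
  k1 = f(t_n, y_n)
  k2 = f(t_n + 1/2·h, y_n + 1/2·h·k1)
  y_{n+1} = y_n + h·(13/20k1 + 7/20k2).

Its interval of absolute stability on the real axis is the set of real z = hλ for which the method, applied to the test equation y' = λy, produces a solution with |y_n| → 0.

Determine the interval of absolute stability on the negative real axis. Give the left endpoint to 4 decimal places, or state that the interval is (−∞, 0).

Set f=λy, z=hλ:
  k1=λy_n ⇒ h·k1=z·y_n;  k2=λ(1+1/2z)y_n ⇒ h·k2=z(1+1/2z)y_n
  y_{n+1}/y_n = 1 + 13/20z + 7/20z(1+1/2z) = 1 + z + 7/40z²
  ⇒ R(z) = 1 + z + 7/40z².

Boundary: |R(x)|=1, x<0.
x=-1.22: |R|=0.0405
R=1: x+7/40x²=0 ⇒ x=−40/7=-5.7143; min R=1−1/(4·7/40)=-0.4286>−1
Confirm numerically:
  x=-5.275: |R|=0.59448 <1
  x=-4.475: |R|=0.02948 <1
  x=-3.900: |R|=0.23825 <1
  x=-6.120: |R|=1.43452 >1
  x=-5.959: |R|=1.25519 >1
  x=-5.815: |R|=1.10249 >1
Interval (-5.7143, 0).

(-5.7143, 0).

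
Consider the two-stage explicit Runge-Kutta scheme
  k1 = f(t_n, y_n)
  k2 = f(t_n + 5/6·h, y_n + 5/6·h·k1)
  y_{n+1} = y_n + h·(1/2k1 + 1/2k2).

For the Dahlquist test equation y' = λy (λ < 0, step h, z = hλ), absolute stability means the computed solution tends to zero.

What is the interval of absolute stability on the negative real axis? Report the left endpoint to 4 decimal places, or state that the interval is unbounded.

(-2.4000, 0).

Set f=λy, z=hλ:
  k1=λy_n ⇒ h·k1=z·y_n;  k2=λ(1+5/6z)y_n ⇒ h·k2=z(1+5/6z)y_n
  y_{n+1}/y_n = 1 + 1/2z + 1/2z(1+5/6z) = 1 + z + 5/12z²
  R(z) = 1 + z + 5/12z².

Need |R(x)|<1, x<0.
x=-0.95: |R|=0.4260
R=1: x+5/12x²=0 ⇒ x=−12/5=-2.4000; min R=1−1/(4·5/12)=0.4000>−1
Confirm numerically:
  x=-2.309: |R|=0.91245 <1
  x=-1.455: |R|=0.42709 <1
  x=-1.328: |R|=0.40683 <1
  x=-2.927: |R|=1.64272 >1
  x=-2.520: |R|=1.12600 >1
So |R|<1 on (-2.4000, 0).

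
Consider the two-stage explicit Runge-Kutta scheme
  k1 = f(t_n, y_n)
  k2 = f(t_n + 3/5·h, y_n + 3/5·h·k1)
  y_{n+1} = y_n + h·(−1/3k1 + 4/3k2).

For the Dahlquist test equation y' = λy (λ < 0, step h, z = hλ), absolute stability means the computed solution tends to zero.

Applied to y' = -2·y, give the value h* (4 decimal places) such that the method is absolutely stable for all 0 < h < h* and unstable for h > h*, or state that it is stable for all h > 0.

With y'=λy (z=hλ):
  k1=λy_n ⇒ h·k1=z·y_n;  k2=λ(1+3/5z)y_n ⇒ h·k2=z(1+3/5z)y_n
  y_{n+1}/y_n = 1 − 1/3z + 4/3z(1+3/5z) = 1 + z + 4/5z²
  R(z) = 1 + z + 4/5z².

Find x<0 with |R(x)|<1.
x=-1.48: |R|=1.2723
R=1: x+4/5x²=0 ⇒ x=−5/4=-1.2500; min R=1−1/(4·4/5)=0.6875>−1
Confirm numerically:
  x=-0.719: |R|=0.69457 <1
  x=-0.698: |R|=0.69176 <1
  x=-0.629: |R|=0.68751 <1
  x=-1.555: |R|=1.37942 >1
  x=-1.354: |R|=1.11265 >1
So |R|<1 on (-1.2500, 0).

(-1.2500,0); λ=-2 ⇒ h* = (5/4)/2 = 0.6250.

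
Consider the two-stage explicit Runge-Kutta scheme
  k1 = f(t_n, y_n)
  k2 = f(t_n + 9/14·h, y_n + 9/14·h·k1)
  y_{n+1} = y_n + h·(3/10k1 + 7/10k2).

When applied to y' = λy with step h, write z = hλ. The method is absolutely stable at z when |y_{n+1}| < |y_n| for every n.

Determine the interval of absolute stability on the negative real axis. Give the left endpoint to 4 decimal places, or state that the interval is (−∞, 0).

z∈(-2.2222,0).

Test eqn y'=λy, z=hλ:
  k1=λy_n ⇒ h·k1=z·y_n;  k2=λ(1+9/14z)y_n ⇒ h·k2=z(1+9/14z)y_n
  y_{n+1}/y_n = 1 + 3/10z + 7/10z(1+9/14z) = 1 + z + 9/20z²
  ⇒ R(z) = 1 + z + 9/20z².

Need |R(x)|<1, x<0.
x=-0.53: |R|=0.5964
R=1: x+9/20x²=0 ⇒ x=−20/9=-2.2222; min R=1−1/(4·9/20)=0.4444>−1
Confirm numerically:
  x=-2.146: |R|=0.92639 <1
  x=-1.961: |R|=0.76948 <1
  x=-1.682: |R|=0.59111 <1
  x=-1.530: |R|=0.52341 <1
  x=-2.613: |R|=1.45950 >1
  x=-2.480: |R|=1.28768 >1
  x=-2.349: |R|=1.13401 >1
Stable set (-2.2222, 0).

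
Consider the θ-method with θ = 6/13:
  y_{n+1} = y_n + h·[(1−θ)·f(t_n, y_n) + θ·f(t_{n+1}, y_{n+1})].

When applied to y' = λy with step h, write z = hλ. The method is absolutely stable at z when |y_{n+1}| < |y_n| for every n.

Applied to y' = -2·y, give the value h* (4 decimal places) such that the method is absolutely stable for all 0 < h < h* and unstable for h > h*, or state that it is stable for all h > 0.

With y'=λy (z=hλ):
  y_{n+1} = y_n + z·[7/13·y_n + 6/13·y_{n+1}] ⇒ (1 − 6/13z)y_{n+1} = (1 + 7/13z)y_n
  so R(z) = (1 + 7/13z)/(1 − 6/13z).

Boundary: |R(x)|=1, x<0.
x=-0.67: |R|=0.4882
R=−1: 1+7/13x = −1+6/13x ⇒ -1/13x=2 ⇒ x=2/(-1/13)=-26.0000
Confirm numerically:
  x=-23.360: |R|=0.98276 <1
  x=-21.220: |R|=0.96594 <1
  x=-12.152: |R|=0.83881 <1
  x=-11.710: |R|=0.82837 <1
  x=-26.564: |R|=1.00327 >1
  x=-26.232: |R|=1.00136 >1
So |R|<1 on (-26.0000, 0).

(-26.0000,0); λ=-2 ⇒ h* = (26)/2 = 13.0000.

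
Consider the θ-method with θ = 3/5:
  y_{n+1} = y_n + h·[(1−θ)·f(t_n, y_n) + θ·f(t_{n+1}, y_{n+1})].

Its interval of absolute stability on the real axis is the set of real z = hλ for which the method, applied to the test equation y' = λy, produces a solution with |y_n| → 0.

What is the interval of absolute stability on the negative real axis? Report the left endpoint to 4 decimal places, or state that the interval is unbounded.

On y'=λy, z=hλ:
  y_{n+1} = y_n + z·[2/5·y_n + 3/5·y_{n+1}] ⇒ (1 − 3/5z)y_{n+1} = (1 + 2/5z)y_n
  Hence R(z) = (1 + 2/5z)/(1 − 3/5z).

Need |R(x)|<1, x<0.
x=-1.08: |R|=0.3447
x=-2: |R|=0.0909
x=-10: |R|=0.4286
x=-100: |R|=0.6393
θ=3/5≥1/2 ⇒ |1+2/5x|<|1−3/5x| ∀x<0 ⇒ stable on all of ℝ⁻.

unbounded; (−∞, 0).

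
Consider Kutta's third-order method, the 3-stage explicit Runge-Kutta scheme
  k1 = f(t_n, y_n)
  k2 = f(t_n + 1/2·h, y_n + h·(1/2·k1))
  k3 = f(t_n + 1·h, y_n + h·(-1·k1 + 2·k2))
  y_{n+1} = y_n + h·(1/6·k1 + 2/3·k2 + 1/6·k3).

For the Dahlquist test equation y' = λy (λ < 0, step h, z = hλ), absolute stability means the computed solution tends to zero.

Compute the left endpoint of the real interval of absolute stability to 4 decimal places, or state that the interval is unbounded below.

Set f=λy, z=hλ:
  order 3, 3-stage ⇒ R(z)=1+z+z^2/2+z^3/6
  (e.g. R(-0.44)=0.64260, |R|=0.64260)

Solve |R(x)|<1 on ℝ⁻.
x=-0.44: |R|=0.6426
|R(-2.43)|=0.8690 |R(-1.91)|=0.2473 |R(-0.89)|=0.3886
Bisect:
  x_lo=-3.1199 |R|=2.3145  x_hi=-0.0648 |R|=0.9372
  mid=-1.59238 |R|=0.00250 →hi
  mid=-2.35616 |R|=0.76045 →hi
  mid=-2.73805 |R|=1.41075 →lo
  mid=-2.54711 |R|=1.05740 →lo
  mid=-2.45163 |R|=0.90231 →hi
  mid=-2.49937 |R|=0.97814 →hi
  mid=-2.52324 |R|=1.01734 →lo
  ...
  [-2.51280,-2.51261] ⇒ x*=-2.5127
Stable set (-2.5127, 0).

z* = -2.5127.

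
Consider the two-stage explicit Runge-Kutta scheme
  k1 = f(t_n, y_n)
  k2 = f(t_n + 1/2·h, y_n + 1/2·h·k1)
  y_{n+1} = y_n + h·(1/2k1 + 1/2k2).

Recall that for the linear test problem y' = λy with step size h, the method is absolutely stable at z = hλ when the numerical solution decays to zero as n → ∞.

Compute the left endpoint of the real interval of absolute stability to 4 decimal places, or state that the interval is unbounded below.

Set f=λy, z=hλ:
  k1=λy_n ⇒ h·k1=z·y_n;  k2=λ(1+1/2z)y_n ⇒ h·k2=z(1+1/2z)y_n
  y_{n+1}/y_n = 1 + 1/2z + 1/2z(1+1/2z) = 1 + z + 1/4z²
  Hence R(z) = 1 + z + 1/4z².

Boundary: |R(x)|=1, x<0.
x=-1.51: |R|=0.0600
R=1: x+1/4x²=0 ⇒ x=−4=-4.0000; min R=1−1/(4·1/4)=0.0000>−1
Confirm numerically:
  x=-3.164: |R|=0.33872 <1
  x=-2.768: |R|=0.14746 <1
  x=-2.539: |R|=0.07263 <1
  x=-4.192: |R|=1.20122 >1
  x=-4.047: |R|=1.04755 >1
Interval (-4.0000, 0).

left endpoint -4.0000.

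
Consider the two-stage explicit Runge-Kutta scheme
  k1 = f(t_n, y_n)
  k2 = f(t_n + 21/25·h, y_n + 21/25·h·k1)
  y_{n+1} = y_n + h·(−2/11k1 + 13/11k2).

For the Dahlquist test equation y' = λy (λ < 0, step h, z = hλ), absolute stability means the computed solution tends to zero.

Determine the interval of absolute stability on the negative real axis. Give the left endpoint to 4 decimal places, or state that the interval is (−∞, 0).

z∈(-1.0073,0).

Set f=λy, z=hλ:
  k1=λy_n ⇒ h·k1=z·y_n;  k2=λ(1+21/25z)y_n ⇒ h·k2=z(1+21/25z)y_n
  y_{n+1}/y_n = 1 − 2/11z + 13/11z(1+21/25z) = 1 + z + 273/275z²
  so R(z) = 1 + z + 273/275z².

Need |R(x)|<1, x<0.
x=-0.53: |R|=0.7489
R=1: x+273/275x²=0 ⇒ x=−275/273=-1.0073; min R=1−1/(4·273/275)=0.7482>−1
Confirm numerically:
  x=-0.876: |R|=0.88580 <1
  x=-0.809: |R|=0.84072 <1
  x=-0.554: |R|=0.75068 <1
  x=-1.491: |R|=1.71591 >1
  x=-1.039: |R|=1.03267 >1
So |R|<1 on (-1.0073, 0).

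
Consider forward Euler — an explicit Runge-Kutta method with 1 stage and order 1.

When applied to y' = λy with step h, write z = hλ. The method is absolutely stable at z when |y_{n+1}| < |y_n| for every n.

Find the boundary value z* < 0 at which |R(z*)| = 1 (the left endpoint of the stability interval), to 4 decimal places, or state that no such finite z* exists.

Set f=λy, z=hλ:
  order 1, 1-stage ⇒ R(z)=1+z
  (e.g. R(-0.6)=0.40000, |R|=0.40000)

Need |R(x)|<1, x<0.
x=-0.6: |R|=0.4000
|R(-1.21)|=0.2100 |R(-1.12)|=0.1200 |R(-0.53)|=0.4700
Bisect:
  x_lo=-2.5461 |R|=1.5461  x_hi=-0.1061 |R|=0.8939
  mid=-1.32607 |R|=0.32607 →hi
  mid=-1.93606 |R|=0.93606 →hi
  mid=-2.24106 |R|=1.24106 →lo
  mid=-2.08856 |R|=1.08856 →lo
  mid=-2.01231 |R|=1.01231 →lo
  mid=-1.97419 |R|=0.97419 →hi
  mid=-1.99325 |R|=0.99325 →hi
  mid=-2.00278 |R|=1.00278 →lo
  mid=-1.99802 |R|=0.99802 →hi
  mid=-2.00040 |R|=1.00040 →lo
  ...
  [-2.00010,-1.99995] ⇒ x*=-2.0000
Stable set (-2.0000, 0).

z* = -2.0000.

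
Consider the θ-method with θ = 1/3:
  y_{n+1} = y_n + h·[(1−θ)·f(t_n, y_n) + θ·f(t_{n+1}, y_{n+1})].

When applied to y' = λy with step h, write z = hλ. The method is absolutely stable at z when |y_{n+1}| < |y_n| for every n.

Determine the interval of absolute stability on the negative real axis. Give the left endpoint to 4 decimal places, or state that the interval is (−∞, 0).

(-6.0000, 0).

Set f=λy, z=hλ:
  y_{n+1} = y_n + z·[2/3·y_n + 1/3·y_{n+1}] ⇒ (1 − 1/3z)y_{n+1} = (1 + 2/3z)y_n
  so R(z) = (1 + 2/3z)/(1 − 1/3z).

Need |R(x)|<1, x<0.
x=-1.67: |R|=0.0728
R=−1: 1+2/3x = −1+1/3x ⇒ -1/3x=2 ⇒ x=2/(-1/3)=-6.0000
Confirm numerically:
  x=-3.138: |R|=0.53372 <1
  x=-2.874: |R|=0.46782 <1
  x=-2.408: |R|=0.33580 <1
  x=-6.572: |R|=1.05976 >1
  x=-6.546: |R|=1.05720 >1
  x=-6.233: |R|=1.02524 >1
So |R|<1 on (-6.0000, 0).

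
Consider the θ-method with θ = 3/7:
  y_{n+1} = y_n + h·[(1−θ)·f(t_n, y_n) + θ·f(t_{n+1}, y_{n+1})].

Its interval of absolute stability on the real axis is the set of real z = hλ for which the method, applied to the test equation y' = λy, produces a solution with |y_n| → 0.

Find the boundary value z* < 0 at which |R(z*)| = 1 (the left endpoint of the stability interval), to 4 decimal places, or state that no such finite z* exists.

z* = -14.0000.

With y'=λy (z=hλ):
  y_{n+1} = y_n + z·[4/7·y_n + 3/7·y_{n+1}] ⇒ (1 − 3/7z)y_{n+1} = (1 + 4/7z)y_n
  so R(z) = (1 + 4/7z)/(1 − 3/7z).

Find x<0 with |R(x)|<1.
x=-1.4: |R|=0.1250
R=−1: 1+4/7x = −1+3/7x ⇒ -1/7x=2 ⇒ x=2/(-1/7)=-14.0000
Confirm numerically:
  x=-13.400: |R|=0.98729 <1
  x=-11.681: |R|=0.94484 <1
  x=-11.668: |R|=0.94448 <1
  x=-14.276: |R|=1.00554 >1
  x=-14.021: |R|=1.00043 >1
So |R|<1 on (-14.0000, 0).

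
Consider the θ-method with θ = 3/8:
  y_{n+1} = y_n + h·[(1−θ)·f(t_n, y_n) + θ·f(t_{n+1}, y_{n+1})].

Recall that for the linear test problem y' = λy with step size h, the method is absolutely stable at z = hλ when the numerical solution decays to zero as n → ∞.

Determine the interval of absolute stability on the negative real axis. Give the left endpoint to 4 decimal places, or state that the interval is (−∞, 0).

Test eqn y'=λy, z=hλ:
  y_{n+1} = y_n + z·[5/8·y_n + 3/8·y_{n+1}] ⇒ (1 − 3/8z)y_{n+1} = (1 + 5/8z)y_n
  R(z) = (1 + 5/8z)/(1 − 3/8z).

Find x<0 with |R(x)|<1.
x=-0.46: |R|=0.6077
R=−1: 1+5/8x = −1+3/8x ⇒ -1/4x=2 ⇒ x=2/(-1/4)=-8.0000
Confirm numerically:
  x=-6.825: |R|=0.91747 <1
  x=-5.575: |R|=0.80384 <1
  x=-3.566: |R|=0.52572 <1
  x=-3.515: |R|=0.51631 <1
  x=-8.369: |R|=1.02229 >1
  x=-8.164: |R|=1.01009 >1
  x=-8.122: |R|=1.00754 >1
Stable set (-8.0000, 0).

(-8.0000, 0).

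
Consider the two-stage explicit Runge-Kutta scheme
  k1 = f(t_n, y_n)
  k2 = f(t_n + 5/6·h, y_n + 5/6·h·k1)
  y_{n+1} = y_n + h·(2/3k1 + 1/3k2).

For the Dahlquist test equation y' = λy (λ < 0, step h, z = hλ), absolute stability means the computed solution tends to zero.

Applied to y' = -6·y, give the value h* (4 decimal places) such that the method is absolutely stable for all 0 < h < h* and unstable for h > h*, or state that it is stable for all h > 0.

Test eqn y'=λy, z=hλ:
  k1=λy_n ⇒ h·k1=z·y_n;  k2=λ(1+5/6z)y_n ⇒ h·k2=z(1+5/6z)y_n
  y_{n+1}/y_n = 1 + 2/3z + 1/3z(1+5/6z) = 1 + z + 5/18z²
  ⇒ R(z) = 1 + z + 5/18z².

Find x<0 with |R(x)|<1.
x=-1.67: |R|=0.1047
R=1: x+5/18x²=0 ⇒ x=−18/5=-3.6000; min R=1−1/(4·5/18)=0.1000>−1
Confirm numerically:
  x=-3.134: |R|=0.59432 <1
  x=-2.513: |R|=0.24121 <1
  x=-1.971: |R|=0.10812 <1
  x=-3.854: |R|=1.27192 >1
  x=-3.774: |R|=1.18241 >1
  x=-3.682: |R|=1.08387 >1
Interval (-3.6000, 0).

(-3.6000,0); λ=-6 ⇒ h* = (18/5)/6 = 0.6000.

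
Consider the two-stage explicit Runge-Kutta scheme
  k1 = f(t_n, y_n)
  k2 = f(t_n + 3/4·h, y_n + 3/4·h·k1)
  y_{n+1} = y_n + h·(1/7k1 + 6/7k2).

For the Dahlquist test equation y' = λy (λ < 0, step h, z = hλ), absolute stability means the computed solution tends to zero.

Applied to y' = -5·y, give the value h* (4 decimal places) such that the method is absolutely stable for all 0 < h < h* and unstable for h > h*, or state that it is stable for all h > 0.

Test eqn y'=λy, z=hλ:
  k1=λy_n ⇒ h·k1=z·y_n;  k2=λ(1+3/4z)y_n ⇒ h·k2=z(1+3/4z)y_n
  y_{n+1}/y_n = 1 + 1/7z + 6/7z(1+3/4z) = 1 + z + 9/14z²
  R(z) = 1 + z + 9/14z².

Solve |R(x)|<1 on ℝ⁻.
x=-0.61: |R|=0.6292
R=1: x+9/14x²=0 ⇒ x=−14/9=-1.5556; min R=1−1/(4·9/14)=0.6111>−1
Confirm numerically:
  x=-1.497: |R|=0.94365 <1
  x=-1.331: |R|=0.80786 <1
  x=-0.766: |R|=0.61120 <1
  x=-1.889: |R|=1.40492 >1
  x=-1.664: |R|=1.11600 >1
  x=-1.599: |R|=1.04466 >1
Stable set (-1.5556, 0).

(-1.5556,0); λ=-5 ⇒ h* = (14/9)/5 = 0.3111.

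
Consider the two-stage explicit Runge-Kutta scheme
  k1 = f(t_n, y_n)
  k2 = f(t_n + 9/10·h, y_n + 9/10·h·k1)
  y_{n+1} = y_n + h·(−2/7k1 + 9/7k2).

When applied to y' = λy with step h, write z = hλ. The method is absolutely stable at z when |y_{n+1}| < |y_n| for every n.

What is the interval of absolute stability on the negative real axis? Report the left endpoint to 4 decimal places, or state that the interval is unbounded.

With y'=λy (z=hλ):
  k1=λy_n ⇒ h·k1=z·y_n;  k2=λ(1+9/10z)y_n ⇒ h·k2=z(1+9/10z)y_n
  y_{n+1}/y_n = 1 − 2/7z + 9/7z(1+9/10z) = 1 + z + 81/70z²
  Hence R(z) = 1 + z + 81/70z².

Boundary: |R(x)|=1, x<0.
x=-1.78: |R|=2.8863
R=1: x+81/70x²=0 ⇒ x=−70/81=-0.8642; min R=1−1/(4·81/70)=0.7840>−1
Confirm numerically:
  x=-0.816: |R|=0.95449 <1
  x=-0.767: |R|=0.91373 <1
  x=-0.615: |R|=0.82266 <1
  x=-0.601: |R|=0.81696 <1
  x=-1.187: |R|=1.44338 >1
  x=-1.117: |R|=1.32675 >1
  x=-1.014: |R|=1.17577 >1
So |R|<1 on (-0.8642, 0).

(-0.8642, 0).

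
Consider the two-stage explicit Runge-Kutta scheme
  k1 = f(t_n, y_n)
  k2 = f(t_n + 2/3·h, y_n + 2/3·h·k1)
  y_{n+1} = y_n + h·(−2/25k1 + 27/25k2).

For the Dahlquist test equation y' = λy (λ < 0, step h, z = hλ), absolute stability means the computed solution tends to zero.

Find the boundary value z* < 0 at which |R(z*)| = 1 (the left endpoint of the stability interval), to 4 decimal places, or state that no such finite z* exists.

z* = -1.3889.

With y'=λy (z=hλ):
  k1=λy_n ⇒ h·k1=z·y_n;  k2=λ(1+2/3z)y_n ⇒ h·k2=z(1+2/3z)y_n
  y_{n+1}/y_n = 1 − 2/25z + 27/25z(1+2/3z) = 1 + z + 18/25z²
  ⇒ R(z) = 1 + z + 18/25z².

Boundary: |R(x)|=1, x<0.
x=-1.43: |R|=1.0423
R=1: x+18/25x²=0 ⇒ x=−25/18=-1.3889; min R=1−1/(4·18/25)=0.6528>−1
Confirm numerically:
  x=-1.181: |R|=0.82323 <1
  x=-1.004: |R|=0.72177 <1
  x=-0.810: |R|=0.66239 <1
  x=-1.810: |R|=1.54879 >1
  x=-1.409: |R|=1.02040 >1
Stable set (-1.3889, 0).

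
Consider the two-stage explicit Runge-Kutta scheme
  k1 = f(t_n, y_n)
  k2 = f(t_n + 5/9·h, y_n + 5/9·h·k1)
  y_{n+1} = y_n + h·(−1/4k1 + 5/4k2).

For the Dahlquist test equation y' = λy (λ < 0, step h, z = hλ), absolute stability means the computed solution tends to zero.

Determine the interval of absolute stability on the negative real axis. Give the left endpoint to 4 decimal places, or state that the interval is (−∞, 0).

Test eqn y'=λy, z=hλ:
  k1=λy_n ⇒ h·k1=z·y_n;  k2=λ(1+5/9z)y_n ⇒ h·k2=z(1+5/9z)y_n
  y_{n+1}/y_n = 1 − 1/4z + 5/4z(1+5/9z) = 1 + z + 25/36z²
  so R(z) = 1 + z + 25/36z².

Find x<0 with |R(x)|<1.
x=-0.52: |R|=0.6678
R=1: x+25/36x²=0 ⇒ x=−36/25=-1.4400; min R=1−1/(4·25/36)=0.6400>−1
Confirm numerically:
  x=-1.413: |R|=0.97351 <1
  x=-1.352: |R|=0.91738 <1
  x=-0.677: |R|=0.64128 <1
  x=-1.887: |R|=1.58576 >1
  x=-1.504: |R|=1.06684 >1
Interval (-1.4400, 0).

z∈(-1.4400,0).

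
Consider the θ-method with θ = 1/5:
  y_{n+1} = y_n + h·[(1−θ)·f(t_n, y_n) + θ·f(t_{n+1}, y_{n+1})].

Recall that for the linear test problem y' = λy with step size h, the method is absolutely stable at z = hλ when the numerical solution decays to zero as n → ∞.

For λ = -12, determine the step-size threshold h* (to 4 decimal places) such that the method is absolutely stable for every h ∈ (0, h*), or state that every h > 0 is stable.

With y'=λy (z=hλ):
  y_{n+1} = y_n + z·[4/5·y_n + 1/5·y_{n+1}] ⇒ (1 − 1/5z)y_{n+1} = (1 + 4/5z)y_n
  R(z) = (1 + 4/5z)/(1 − 1/5z).

Solve |R(x)|<1 on ℝ⁻.
x=-0.94: |R|=0.2088
R=−1: 1+4/5x = −1+1/5x ⇒ -3/5x=2 ⇒ x=2/(-3/5)=-3.3333
Confirm numerically:
  x=-3.144: |R|=0.93026 <1
  x=-2.437: |R|=0.63843 <1
  x=-2.420: |R|=0.63073 <1
  x=-3.785: |R|=1.15424 >1
  x=-3.617: |R|=1.09876 >1
  x=-3.536: |R|=1.07123 >1
So |R|<1 on (-3.3333, 0).

(-3.3333,0); λ=-12 ⇒ h* = (10/3)/12 = 0.2778.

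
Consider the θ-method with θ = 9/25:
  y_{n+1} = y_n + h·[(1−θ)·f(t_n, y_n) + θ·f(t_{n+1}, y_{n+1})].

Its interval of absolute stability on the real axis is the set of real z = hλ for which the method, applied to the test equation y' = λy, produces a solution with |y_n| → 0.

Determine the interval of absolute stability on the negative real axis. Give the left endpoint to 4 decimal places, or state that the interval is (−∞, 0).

z∈(-7.1429,0).

Set f=λy, z=hλ:
  y_{n+1} = y_n + z·[16/25·y_n + 9/25·y_{n+1}] ⇒ (1 − 9/25z)y_{n+1} = (1 + 16/25z)y_n
  R(z) = (1 + 16/25z)/(1 − 9/25z).

Need |R(x)|<1, x<0.
x=-1.7: |R|=0.0546
R=−1: 1+16/25x = −1+9/25x ⇒ -7/25x=2 ⇒ x=2/(-7/25)=-7.1429
Confirm numerically:
  x=-6.849: |R|=0.97626 <1
  x=-4.867: |R|=0.76845 <1
  x=-4.015: |R|=0.64186 <1
  x=-3.036: |R|=0.45058 <1
  x=-7.324: |R|=1.01395 >1
  x=-7.247: |R|=1.00808 >1
Stable set (-7.1429, 0).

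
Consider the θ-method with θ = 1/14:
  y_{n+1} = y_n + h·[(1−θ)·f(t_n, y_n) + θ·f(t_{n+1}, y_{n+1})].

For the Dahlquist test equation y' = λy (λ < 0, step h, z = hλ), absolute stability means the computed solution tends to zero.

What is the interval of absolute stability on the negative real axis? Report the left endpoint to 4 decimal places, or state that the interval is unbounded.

z∈(-2.3333,0).

Set f=λy, z=hλ:
  y_{n+1} = y_n + z·[13/14·y_n + 1/14·y_{n+1}] ⇒ (1 − 1/14z)y_{n+1} = (1 + 13/14z)y_n
  Hence R(z) = (1 + 13/14z)/(1 − 1/14z).

Boundary: |R(x)|=1, x<0.
x=-1.21: |R|=0.1137
R=−1: 1+13/14x = −1+1/14x ⇒ -6/7x=2 ⇒ x=2/(-6/7)=-2.3333
Confirm numerically:
  x=-2.063: |R|=0.79805 <1
  x=-1.558: |R|=0.40198 <1
  x=-1.389: |R|=0.26363 <1
  x=-1.036: |R|=0.03538 <1
  x=-2.922: |R|=1.41744 >1
  x=-2.863: |R|=1.37692 >1
Interval (-2.3333, 0).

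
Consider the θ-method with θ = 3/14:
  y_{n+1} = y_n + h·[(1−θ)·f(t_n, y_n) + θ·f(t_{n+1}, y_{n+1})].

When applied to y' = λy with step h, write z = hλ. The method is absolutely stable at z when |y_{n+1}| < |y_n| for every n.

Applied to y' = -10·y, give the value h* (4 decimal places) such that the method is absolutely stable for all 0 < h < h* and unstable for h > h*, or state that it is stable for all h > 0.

On y'=λy, z=hλ:
  y_{n+1} = y_n + z·[11/14·y_n + 3/14·y_{n+1}] ⇒ (1 − 3/14z)y_{n+1} = (1 + 11/14z)y_n
  Hence R(z) = (1 + 11/14z)/(1 − 3/14z).

Solve |R(x)|<1 on ℝ⁻.
x=-1.63: |R|=0.2080
R=−1: 1+11/14x = −1+3/14x ⇒ -4/7x=2 ⇒ x=2/(-4/7)=-3.5000
Confirm numerically:
  x=-3.167: |R|=0.88664 <1
  x=-2.416: |R|=0.59187 <1
  x=-2.001: |R|=0.40049 <1
  x=-4.032: |R|=1.16309 >1
  x=-3.925: |R|=1.13191 >1
  x=-3.828: |R|=1.10297 >1
Stable set (-3.5000, 0).

(-3.5000,0); λ=-10 ⇒ h* = (7/2)/10 = 0.3500.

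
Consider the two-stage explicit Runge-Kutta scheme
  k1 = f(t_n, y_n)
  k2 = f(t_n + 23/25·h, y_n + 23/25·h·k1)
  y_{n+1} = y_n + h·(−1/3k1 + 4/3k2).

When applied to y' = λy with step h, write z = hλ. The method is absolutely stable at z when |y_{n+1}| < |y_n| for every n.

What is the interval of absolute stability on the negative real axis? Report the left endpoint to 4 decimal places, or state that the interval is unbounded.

Test eqn y'=λy, z=hλ:
  k1=λy_n ⇒ h·k1=z·y_n;  k2=λ(1+23/25z)y_n ⇒ h·k2=z(1+23/25z)y_n
  y_{n+1}/y_n = 1 − 1/3z + 4/3z(1+23/25z) = 1 + z + 92/75z²
  so R(z) = 1 + z + 92/75z².

Boundary: |R(x)|=1, x<0.
x=-0.68: |R|=0.8872
R=1: x+92/75x²=0 ⇒ x=−75/92=-0.8152; min R=1−1/(4·92/75)=0.7962>−1
Confirm numerically:
  x=-0.685: |R|=0.89058 <1
  x=-0.613: |R|=0.84794 <1
  x=-0.427: |R|=0.79666 <1
  x=-0.367: |R|=0.79822 <1
  x=-1.195: |R|=1.55671 >1
  x=-0.845: |R|=1.03087 >1
Interval (-0.8152, 0).

z∈(-0.8152,0).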